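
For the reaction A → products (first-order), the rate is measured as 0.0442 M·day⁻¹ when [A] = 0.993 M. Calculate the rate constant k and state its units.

0.04451 day⁻¹

Step 1: rate = k[A]^1, so k = rate / [A]^1.
Step 2: k = 0.0442 / (0.993)^1 = 0.0442 / 0.993.
Step 3: k = 0.04451 day⁻¹.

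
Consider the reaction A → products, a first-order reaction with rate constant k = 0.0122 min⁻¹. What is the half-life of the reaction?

56.82 min

Step 1: For a first-order reaction, t₁/₂ = ln(2)/k
Step 2: t₁/₂ = ln(2)/0.0122
Step 3: t₁/₂ = 0.6931/0.0122 = 56.82 min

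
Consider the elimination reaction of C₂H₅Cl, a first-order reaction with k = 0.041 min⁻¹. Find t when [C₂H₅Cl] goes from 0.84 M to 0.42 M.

16.91 min

Step 1: For first-order: t = ln([C₂H₅Cl]₀/[C₂H₅Cl])/k
Step 2: t = ln(0.84/0.42)/0.041
Step 3: t = ln(2)/0.041
Step 4: t = 0.6931/0.041 = 16.91 min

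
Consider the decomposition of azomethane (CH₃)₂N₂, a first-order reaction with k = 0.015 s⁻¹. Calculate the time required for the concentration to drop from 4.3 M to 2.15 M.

46.21 s

Step 1: For first-order: t = ln([azomethane]₀/[azomethane])/k
Step 2: t = ln(4.3/2.15)/0.015
Step 3: t = ln(2)/0.015
Step 4: t = 0.6931/0.015 = 46.21 s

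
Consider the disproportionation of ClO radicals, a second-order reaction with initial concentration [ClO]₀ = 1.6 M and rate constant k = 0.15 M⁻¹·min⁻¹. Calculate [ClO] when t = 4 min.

0.8163 M

Step 1: For a second-order reaction: 1/[ClO] = 1/[ClO]₀ + kt
Step 2: 1/[ClO] = 1/1.6 + 0.15 × 4
Step 3: 1/[ClO] = 0.625 + 0.6 = 1.225
Step 4: [ClO] = 1/1.225 = 0.8163 M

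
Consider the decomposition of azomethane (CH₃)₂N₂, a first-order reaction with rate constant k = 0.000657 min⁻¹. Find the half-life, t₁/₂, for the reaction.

1055 min

Step 1: For a first-order reaction, t₁/₂ = ln(2)/k
Step 2: t₁/₂ = ln(2)/0.000657
Step 3: t₁/₂ = 0.6931/0.000657 = 1055 min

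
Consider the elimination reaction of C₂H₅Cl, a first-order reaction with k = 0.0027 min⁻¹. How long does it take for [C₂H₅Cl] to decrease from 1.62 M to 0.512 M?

426.6 min

Step 1: For first-order: t = ln([C₂H₅Cl]₀/[C₂H₅Cl])/k
Step 2: t = ln(1.62/0.512)/0.0027
Step 3: t = ln(3.164)/0.0027
Step 4: t = 1.152/0.0027 = 426.6 min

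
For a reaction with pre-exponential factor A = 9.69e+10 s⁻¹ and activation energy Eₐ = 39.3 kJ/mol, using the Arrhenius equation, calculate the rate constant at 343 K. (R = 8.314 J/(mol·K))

1.00e+05 s⁻¹

Step 1: Use the Arrhenius equation: k = A × exp(-Eₐ/RT)
Step 2: Convert Eₐ to J/mol: 39.3 kJ/mol = 39300 J/mol
Step 3: Calculate the exponent: -Eₐ/(RT) = -39300/(8.314 × 343) = -13.78124
Step 4: k = 9.69e+10 × exp(-13.78124)
Step 5: k = 9.69e+10 × 1.03486e-06 = 1.0028e+05 s⁻¹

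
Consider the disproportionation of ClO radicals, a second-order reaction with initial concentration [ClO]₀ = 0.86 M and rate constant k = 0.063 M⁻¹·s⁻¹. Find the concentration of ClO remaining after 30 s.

0.3276 M

Step 1: For a second-order reaction: 1/[ClO] = 1/[ClO]₀ + kt
Step 2: 1/[ClO] = 1/0.86 + 0.063 × 30
Step 3: 1/[ClO] = 1.163 + 1.89 = 3.053
Step 4: [ClO] = 1/3.053 = 0.3276 M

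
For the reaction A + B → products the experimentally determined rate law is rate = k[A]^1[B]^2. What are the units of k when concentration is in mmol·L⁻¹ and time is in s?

(mmol·L⁻¹)⁻²·s⁻¹

Step 1: Overall order = 1 + 2 = 3.
Step 2: rate has units mmol·L⁻¹·s⁻¹; [A]^1[B]^2 has units (mmol·L⁻¹)^3.
Step 3: k = rate/([A]^1[B]^2), so units of k = (mmol·L⁻¹)^(1-3)·s⁻¹ = (mmol·L⁻¹)⁻²·s⁻¹.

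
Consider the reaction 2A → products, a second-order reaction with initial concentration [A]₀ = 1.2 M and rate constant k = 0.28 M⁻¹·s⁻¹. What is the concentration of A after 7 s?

0.358 M

Step 1: For a second-order reaction: 1/[A] = 1/[A]₀ + kt
Step 2: 1/[A] = 1/1.2 + 0.28 × 7
Step 3: 1/[A] = 0.8333 + 1.96 = 2.793
Step 4: [A] = 1/2.793 = 0.358 M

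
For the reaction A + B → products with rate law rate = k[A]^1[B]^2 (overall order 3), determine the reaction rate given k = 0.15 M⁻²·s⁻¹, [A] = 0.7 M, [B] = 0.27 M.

0.007655 M/s

Step 1: The rate law is rate = k[A]^1[B]^2, overall order = 1+2 = 3
Step 2: Substitute values: rate = 0.15 × (0.7)^1 × (0.27)^2
Step 3: rate = 0.15 × 0.7 × 0.0729 = 0.0076545 M/s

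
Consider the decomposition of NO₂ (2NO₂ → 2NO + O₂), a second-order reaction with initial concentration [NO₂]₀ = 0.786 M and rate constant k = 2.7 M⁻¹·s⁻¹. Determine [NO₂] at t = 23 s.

0.01578 M

Step 1: For a second-order reaction: 1/[NO₂] = 1/[NO₂]₀ + kt
Step 2: 1/[NO₂] = 1/0.786 + 2.7 × 23
Step 3: 1/[NO₂] = 1.272 + 62.1 = 63.37
Step 4: [NO₂] = 1/63.37 = 0.01578 M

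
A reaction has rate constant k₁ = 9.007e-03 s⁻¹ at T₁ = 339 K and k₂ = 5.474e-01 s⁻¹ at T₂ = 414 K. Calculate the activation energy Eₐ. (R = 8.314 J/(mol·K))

63.9 kJ/mol

Step 1: Use the two-temperature Arrhenius form: ln(k₂/k₁) = -Eₐ/R × (1/T₂ - 1/T₁)
Step 2: ln(k₂/k₁) = ln(5.474e-01/9.007e-03) = ln(60.775) = 4.10718
Step 3: 1/T₂ - 1/T₁ = 1/414 - 1/339 = -5.343936e-04 K⁻¹
Step 4: Eₐ = -R × ln(k₂/k₁) / (1/T₂ - 1/T₁) = -8.314 × 4.10718 / -5.343936e-04
Step 5: Eₐ = 6.3899e+04 J/mol = 63.9 kJ/mol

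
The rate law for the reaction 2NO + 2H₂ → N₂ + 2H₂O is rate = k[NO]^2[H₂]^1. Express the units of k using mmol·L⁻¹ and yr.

(mmol·L⁻¹)⁻²·yr⁻¹

Step 1: Overall order = 2 + 1 = 3.
Step 2: rate has units mmol·L⁻¹·yr⁻¹; [NO]^2[H₂]^1 has units (mmol·L⁻¹)^3.
Step 3: k = rate/([NO]^2[H₂]^1), so units of k = (mmol·L⁻¹)^(1-3)·yr⁻¹ = (mmol·L⁻¹)⁻²·yr⁻¹.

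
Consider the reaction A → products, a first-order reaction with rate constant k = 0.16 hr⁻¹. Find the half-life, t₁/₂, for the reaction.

4.332 hr

Step 1: For a first-order reaction, t₁/₂ = ln(2)/k
Step 2: t₁/₂ = ln(2)/0.16
Step 3: t₁/₂ = 0.6931/0.16 = 4.332 hr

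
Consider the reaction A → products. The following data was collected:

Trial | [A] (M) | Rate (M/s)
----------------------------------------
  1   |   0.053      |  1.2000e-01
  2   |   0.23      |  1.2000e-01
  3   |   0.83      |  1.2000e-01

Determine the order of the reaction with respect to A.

zeroth order (0)

Step 1: Compare trials - when concentration changes, rate stays constant.
Step 2: rate₂/rate₁ = 1.2000e-01/1.2000e-01 = 1
Step 3: [A]₂/[A]₁ = 0.23/0.053 = 4.34
Step 4: Since rate ratio ≈ (conc ratio)^0, the reaction is zeroth order.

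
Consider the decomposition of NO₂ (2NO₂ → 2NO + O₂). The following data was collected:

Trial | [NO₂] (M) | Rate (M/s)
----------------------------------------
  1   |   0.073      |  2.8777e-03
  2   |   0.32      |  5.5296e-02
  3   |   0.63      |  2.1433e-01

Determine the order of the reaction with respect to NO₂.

second order (2)

Step 1: Compare trials to find order n where rate₂/rate₁ = ([NO₂]₂/[NO₂]₁)^n
Step 2: rate₂/rate₁ = 5.5296e-02/2.8777e-03 = 19.22
Step 3: [NO₂]₂/[NO₂]₁ = 0.32/0.073 = 4.384
Step 4: n = ln(19.22)/ln(4.384) = 2.00 ≈ 2
Step 5: The reaction is second order in NO₂.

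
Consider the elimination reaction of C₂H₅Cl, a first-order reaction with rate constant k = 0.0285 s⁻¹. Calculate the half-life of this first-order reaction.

24.32 s

Step 1: For a first-order reaction, t₁/₂ = ln(2)/k
Step 2: t₁/₂ = ln(2)/0.0285
Step 3: t₁/₂ = 0.6931/0.0285 = 24.32 s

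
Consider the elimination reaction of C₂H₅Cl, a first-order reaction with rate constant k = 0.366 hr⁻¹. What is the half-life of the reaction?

1.894 hr

Step 1: For a first-order reaction, t₁/₂ = ln(2)/k
Step 2: t₁/₂ = ln(2)/0.366
Step 3: t₁/₂ = 0.6931/0.366 = 1.894 hr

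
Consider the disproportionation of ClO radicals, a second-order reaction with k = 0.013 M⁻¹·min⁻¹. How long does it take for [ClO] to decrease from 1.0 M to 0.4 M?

115.4 min

Step 1: For second-order: t = (1/[ClO] - 1/[ClO]₀)/k
Step 2: t = (1/0.4 - 1/1.0)/0.013
Step 3: t = (2.5 - 1)/0.013
Step 4: t = 1.5/0.013 = 115.4 min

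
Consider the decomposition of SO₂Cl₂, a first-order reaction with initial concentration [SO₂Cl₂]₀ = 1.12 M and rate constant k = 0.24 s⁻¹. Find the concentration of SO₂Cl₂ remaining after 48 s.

1.112e-05 M

Step 1: For a first-order reaction: [SO₂Cl₂] = [SO₂Cl₂]₀ × e^(-kt)
Step 2: [SO₂Cl₂] = 1.12 × e^(-0.24 × 48)
Step 3: [SO₂Cl₂] = 1.12 × e^(-11.52)
Step 4: [SO₂Cl₂] = 1.12 × 9.9295e-06 = 1.112e-05 M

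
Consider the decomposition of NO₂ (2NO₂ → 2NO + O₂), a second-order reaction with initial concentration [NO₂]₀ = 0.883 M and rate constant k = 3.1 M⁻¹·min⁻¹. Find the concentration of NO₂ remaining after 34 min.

0.009387 M

Step 1: For a second-order reaction: 1/[NO₂] = 1/[NO₂]₀ + kt
Step 2: 1/[NO₂] = 1/0.883 + 3.1 × 34
Step 3: 1/[NO₂] = 1.133 + 105.4 = 106.5
Step 4: [NO₂] = 1/106.5 = 0.009387 M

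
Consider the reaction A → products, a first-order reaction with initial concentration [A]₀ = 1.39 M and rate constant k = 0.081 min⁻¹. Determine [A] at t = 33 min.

0.09597 M

Step 1: For a first-order reaction: [A] = [A]₀ × e^(-kt)
Step 2: [A] = 1.39 × e^(-0.081 × 33)
Step 3: [A] = 1.39 × e^(-2.673)
Step 4: [A] = 1.39 × 0.0690448 = 0.09597 M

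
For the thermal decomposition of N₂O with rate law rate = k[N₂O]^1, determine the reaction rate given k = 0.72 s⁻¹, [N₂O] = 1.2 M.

0.864 M/s

Step 1: Identify the rate law: rate = k[N₂O]^1
Step 2: Substitute values: rate = 0.72 × (1.2)^1
Step 3: Calculate: rate = 0.72 × 1.2 = 0.864 M/s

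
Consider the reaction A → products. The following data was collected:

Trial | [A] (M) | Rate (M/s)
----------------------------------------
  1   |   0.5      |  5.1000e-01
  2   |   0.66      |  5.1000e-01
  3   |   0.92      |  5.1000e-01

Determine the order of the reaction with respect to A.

zeroth order (0)

Step 1: Compare trials - when concentration changes, rate stays constant.
Step 2: rate₂/rate₁ = 5.1000e-01/5.1000e-01 = 1
Step 3: [A]₂/[A]₁ = 0.66/0.5 = 1.32
Step 4: Since rate ratio ≈ (conc ratio)^0, the reaction is zeroth order.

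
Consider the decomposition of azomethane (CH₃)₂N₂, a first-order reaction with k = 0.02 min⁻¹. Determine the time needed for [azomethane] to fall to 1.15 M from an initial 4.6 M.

69.31 min

Step 1: For first-order: t = ln([azomethane]₀/[azomethane])/k
Step 2: t = ln(4.6/1.15)/0.02
Step 3: t = ln(4)/0.02
Step 4: t = 1.386/0.02 = 69.31 min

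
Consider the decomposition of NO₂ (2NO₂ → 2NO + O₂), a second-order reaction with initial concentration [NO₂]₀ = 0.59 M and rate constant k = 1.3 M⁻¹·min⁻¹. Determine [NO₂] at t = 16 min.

0.04445 M

Step 1: For a second-order reaction: 1/[NO₂] = 1/[NO₂]₀ + kt
Step 2: 1/[NO₂] = 1/0.59 + 1.3 × 16
Step 3: 1/[NO₂] = 1.695 + 20.8 = 22.49
Step 4: [NO₂] = 1/22.49 = 0.04445 M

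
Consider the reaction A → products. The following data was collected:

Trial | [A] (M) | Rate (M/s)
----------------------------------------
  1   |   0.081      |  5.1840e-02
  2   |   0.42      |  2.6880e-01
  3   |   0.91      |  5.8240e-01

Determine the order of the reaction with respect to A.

first order (1)

Step 1: Compare trials to find order n where rate₂/rate₁ = ([A]₂/[A]₁)^n
Step 2: rate₂/rate₁ = 2.6880e-01/5.1840e-02 = 5.185
Step 3: [A]₂/[A]₁ = 0.42/0.081 = 5.185
Step 4: n = ln(5.185)/ln(5.185) = 1.00 ≈ 1
Step 5: The reaction is first order in A.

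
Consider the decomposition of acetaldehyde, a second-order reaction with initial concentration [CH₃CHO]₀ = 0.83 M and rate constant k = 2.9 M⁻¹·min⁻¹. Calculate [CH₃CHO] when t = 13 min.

0.0257 M

Step 1: For a second-order reaction: 1/[CH₃CHO] = 1/[CH₃CHO]₀ + kt
Step 2: 1/[CH₃CHO] = 1/0.83 + 2.9 × 13
Step 3: 1/[CH₃CHO] = 1.205 + 37.7 = 38.9
Step 4: [CH₃CHO] = 1/38.9 = 0.0257 M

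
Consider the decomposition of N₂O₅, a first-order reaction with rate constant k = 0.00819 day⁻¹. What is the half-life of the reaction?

84.63 day

Step 1: For a first-order reaction, t₁/₂ = ln(2)/k
Step 2: t₁/₂ = ln(2)/0.00819
Step 3: t₁/₂ = 0.6931/0.00819 = 84.63 day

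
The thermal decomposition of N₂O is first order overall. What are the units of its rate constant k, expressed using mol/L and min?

min⁻¹

Step 1: For overall order n, rate = k × (concentration)^n.
Step 2: Rate has units mol/L·min⁻¹; concentration term has units (mol/L)^1.
Step 3: k = rate / (concentration)^n, so units of k = (mol/L)^(1-1)·min⁻¹ = min⁻¹.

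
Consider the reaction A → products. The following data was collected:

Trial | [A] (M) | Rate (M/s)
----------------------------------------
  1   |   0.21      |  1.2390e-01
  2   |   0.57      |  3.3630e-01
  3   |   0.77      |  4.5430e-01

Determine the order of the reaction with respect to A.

first order (1)

Step 1: Compare trials to find order n where rate₂/rate₁ = ([A]₂/[A]₁)^n
Step 2: rate₂/rate₁ = 3.3630e-01/1.2390e-01 = 2.714
Step 3: [A]₂/[A]₁ = 0.57/0.21 = 2.714
Step 4: n = ln(2.714)/ln(2.714) = 1.00 ≈ 1
Step 5: The reaction is first order in A.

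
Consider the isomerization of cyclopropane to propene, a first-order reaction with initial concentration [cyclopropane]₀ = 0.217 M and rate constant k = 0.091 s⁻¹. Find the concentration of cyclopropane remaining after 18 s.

0.04218 M

Step 1: For a first-order reaction: [cyclopropane] = [cyclopropane]₀ × e^(-kt)
Step 2: [cyclopropane] = 0.217 × e^(-0.091 × 18)
Step 3: [cyclopropane] = 0.217 × e^(-1.638)
Step 4: [cyclopropane] = 0.217 × 0.194368 = 0.04218 M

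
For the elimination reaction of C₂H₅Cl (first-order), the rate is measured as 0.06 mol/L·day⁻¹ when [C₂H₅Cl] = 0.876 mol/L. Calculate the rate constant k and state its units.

0.06849 day⁻¹

Step 1: rate = k[C₂H₅Cl]^1, so k = rate / [C₂H₅Cl]^1.
Step 2: k = 0.06 / (0.876)^1 = 0.06 / 0.876.
Step 3: k = 0.06849 day⁻¹.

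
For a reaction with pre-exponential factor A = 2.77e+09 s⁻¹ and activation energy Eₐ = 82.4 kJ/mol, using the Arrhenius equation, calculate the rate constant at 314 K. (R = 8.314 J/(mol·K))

5.43e-05 s⁻¹

Step 1: Use the Arrhenius equation: k = A × exp(-Eₐ/RT)
Step 2: Convert Eₐ to J/mol: 82.4 kJ/mol = 82400 J/mol
Step 3: Calculate the exponent: -Eₐ/(RT) = -82400/(8.314 × 314) = -31.56367
Step 4: k = 2.77e+09 × exp(-31.56367)
Step 5: k = 2.77e+09 × 1.95917e-14 = 5.4269e-05 s⁻¹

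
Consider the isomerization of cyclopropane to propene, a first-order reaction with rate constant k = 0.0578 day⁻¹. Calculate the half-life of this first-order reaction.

11.99 day

Step 1: For a first-order reaction, t₁/₂ = ln(2)/k
Step 2: t₁/₂ = ln(2)/0.0578
Step 3: t₁/₂ = 0.6931/0.0578 = 11.99 day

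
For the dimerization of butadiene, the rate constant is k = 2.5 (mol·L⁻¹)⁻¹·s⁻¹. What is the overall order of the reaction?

second order (2)

Step 1: The units of k for an nth-order reaction are (concentration)^(1-n)·(time)⁻¹.
Step 2: Here k has units (mol·L⁻¹)⁻¹·s⁻¹, so the concentration exponent is -1.
Step 3: 1 - n = -1 ⇒ n = 2. The reaction is second order.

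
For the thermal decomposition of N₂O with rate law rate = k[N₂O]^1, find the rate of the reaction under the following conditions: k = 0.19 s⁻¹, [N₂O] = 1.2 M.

0.228 M/s

Step 1: Identify the rate law: rate = k[N₂O]^1
Step 2: Substitute values: rate = 0.19 × (1.2)^1
Step 3: Calculate: rate = 0.19 × 1.2 = 0.228 M/s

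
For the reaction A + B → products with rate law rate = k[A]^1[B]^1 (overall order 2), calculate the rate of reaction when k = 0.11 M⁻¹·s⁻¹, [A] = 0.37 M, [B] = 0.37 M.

0.01506 M/s

Step 1: The rate law is rate = k[A]^1[B]^1, overall order = 1+1 = 2
Step 2: Substitute values: rate = 0.11 × (0.37)^1 × (0.37)^1
Step 3: rate = 0.11 × 0.37 × 0.37 = 0.015059 M/s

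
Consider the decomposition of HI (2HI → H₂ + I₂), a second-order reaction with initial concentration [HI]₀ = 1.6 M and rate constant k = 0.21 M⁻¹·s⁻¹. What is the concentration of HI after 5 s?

0.597 M

Step 1: For a second-order reaction: 1/[HI] = 1/[HI]₀ + kt
Step 2: 1/[HI] = 1/1.6 + 0.21 × 5
Step 3: 1/[HI] = 0.625 + 1.05 = 1.675
Step 4: [HI] = 1/1.675 = 0.597 M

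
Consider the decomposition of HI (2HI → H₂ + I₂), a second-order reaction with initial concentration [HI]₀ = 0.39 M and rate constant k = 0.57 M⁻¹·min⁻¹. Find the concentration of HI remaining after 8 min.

0.1404 M

Step 1: For a second-order reaction: 1/[HI] = 1/[HI]₀ + kt
Step 2: 1/[HI] = 1/0.39 + 0.57 × 8
Step 3: 1/[HI] = 2.564 + 4.56 = 7.124
Step 4: [HI] = 1/7.124 = 0.1404 M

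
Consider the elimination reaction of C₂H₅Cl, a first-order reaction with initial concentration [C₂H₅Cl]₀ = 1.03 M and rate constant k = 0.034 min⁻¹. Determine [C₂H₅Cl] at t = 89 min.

0.04996 M

Step 1: For a first-order reaction: [C₂H₅Cl] = [C₂H₅Cl]₀ × e^(-kt)
Step 2: [C₂H₅Cl] = 1.03 × e^(-0.034 × 89)
Step 3: [C₂H₅Cl] = 1.03 × e^(-3.026)
Step 4: [C₂H₅Cl] = 1.03 × 0.0485093 = 0.04996 M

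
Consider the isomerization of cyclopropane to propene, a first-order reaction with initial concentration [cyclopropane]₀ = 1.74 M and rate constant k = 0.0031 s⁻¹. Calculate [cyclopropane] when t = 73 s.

1.388 M

Step 1: For a first-order reaction: [cyclopropane] = [cyclopropane]₀ × e^(-kt)
Step 2: [cyclopropane] = 1.74 × e^(-0.0031 × 73)
Step 3: [cyclopropane] = 1.74 × e^(-0.2263)
Step 4: [cyclopropane] = 1.74 × 0.797479 = 1.388 M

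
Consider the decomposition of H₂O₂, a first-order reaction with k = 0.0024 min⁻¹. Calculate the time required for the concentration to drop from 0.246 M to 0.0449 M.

708.7 min

Step 1: For first-order: t = ln([H₂O₂]₀/[H₂O₂])/k
Step 2: t = ln(0.246/0.0449)/0.0024
Step 3: t = ln(5.479)/0.0024
Step 4: t = 1.701/0.0024 = 708.7 min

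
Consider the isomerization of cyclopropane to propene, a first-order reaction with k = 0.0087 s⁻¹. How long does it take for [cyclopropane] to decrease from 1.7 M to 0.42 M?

160.7 s

Step 1: For first-order: t = ln([cyclopropane]₀/[cyclopropane])/k
Step 2: t = ln(1.7/0.42)/0.0087
Step 3: t = ln(4.048)/0.0087
Step 4: t = 1.398/0.0087 = 160.7 s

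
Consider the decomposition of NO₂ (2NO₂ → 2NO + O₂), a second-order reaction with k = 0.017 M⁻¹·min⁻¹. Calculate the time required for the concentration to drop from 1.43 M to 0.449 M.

89.87 min

Step 1: For second-order: t = (1/[NO₂] - 1/[NO₂]₀)/k
Step 2: t = (1/0.449 - 1/1.43)/0.017
Step 3: t = (2.227 - 0.6993)/0.017
Step 4: t = 1.528/0.017 = 89.87 min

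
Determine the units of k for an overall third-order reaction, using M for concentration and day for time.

M⁻²·day⁻¹

Step 1: For overall order n, rate = k × (concentration)^n.
Step 2: Rate has units M·day⁻¹; concentration term has units M^3.
Step 3: k = rate / (concentration)^n, so units of k = M^(1-3)·day⁻¹ = M⁻²·day⁻¹.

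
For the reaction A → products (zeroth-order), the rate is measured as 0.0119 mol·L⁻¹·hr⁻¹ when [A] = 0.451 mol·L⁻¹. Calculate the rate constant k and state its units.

0.0119 mol·L⁻¹·hr⁻¹

Step 1: For a zeroth-order reaction, rate = k (independent of concentration).
Step 2: k = rate = 0.0119 mol·L⁻¹·hr⁻¹.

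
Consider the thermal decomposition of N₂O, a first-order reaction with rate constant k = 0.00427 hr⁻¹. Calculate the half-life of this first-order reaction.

162.3 hr

Step 1: For a first-order reaction, t₁/₂ = ln(2)/k
Step 2: t₁/₂ = ln(2)/0.00427
Step 3: t₁/₂ = 0.6931/0.00427 = 162.3 hr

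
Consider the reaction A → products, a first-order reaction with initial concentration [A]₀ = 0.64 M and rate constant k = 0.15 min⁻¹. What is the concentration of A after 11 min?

0.1229 M

Step 1: For a first-order reaction: [A] = [A]₀ × e^(-kt)
Step 2: [A] = 0.64 × e^(-0.15 × 11)
Step 3: [A] = 0.64 × e^(-1.65)
Step 4: [A] = 0.64 × 0.19205 = 0.1229 M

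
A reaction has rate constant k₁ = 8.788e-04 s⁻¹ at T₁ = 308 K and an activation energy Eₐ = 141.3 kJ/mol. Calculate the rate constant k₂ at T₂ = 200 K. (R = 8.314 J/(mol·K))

1.007e-16 s⁻¹

Step 1: Use the two-temperature Arrhenius form: ln(k₂/k₁) = -Eₐ/R × (1/T₂ - 1/T₁)
Step 2: Convert Eₐ to J/mol: 141.3 kJ/mol = 141300 J/mol
Step 3: 1/T₂ - 1/T₁ = 1/200 - 1/308 = 1.753247e-03 K⁻¹
Step 4: ln(k₂/k₁) = -141300/8.314 × 1.753247e-03 = -29.79719
Step 5: k₂ = k₁ × exp(-29.79719) = 8.788e-04 × 1.14616e-13 = 1.007e-16 s⁻¹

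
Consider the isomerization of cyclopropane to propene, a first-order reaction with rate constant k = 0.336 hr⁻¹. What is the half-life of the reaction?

2.063 hr

Step 1: For a first-order reaction, t₁/₂ = ln(2)/k
Step 2: t₁/₂ = ln(2)/0.336
Step 3: t₁/₂ = 0.6931/0.336 = 2.063 hr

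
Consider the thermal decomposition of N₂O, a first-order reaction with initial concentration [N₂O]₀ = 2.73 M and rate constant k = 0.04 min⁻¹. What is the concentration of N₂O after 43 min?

0.4889 M

Step 1: For a first-order reaction: [N₂O] = [N₂O]₀ × e^(-kt)
Step 2: [N₂O] = 2.73 × e^(-0.04 × 43)
Step 3: [N₂O] = 2.73 × e^(-1.72)
Step 4: [N₂O] = 2.73 × 0.179066 = 0.4889 M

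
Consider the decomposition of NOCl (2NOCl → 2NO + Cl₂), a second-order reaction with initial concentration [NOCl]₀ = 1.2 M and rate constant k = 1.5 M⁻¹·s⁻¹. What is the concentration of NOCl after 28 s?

0.02335 M

Step 1: For a second-order reaction: 1/[NOCl] = 1/[NOCl]₀ + kt
Step 2: 1/[NOCl] = 1/1.2 + 1.5 × 28
Step 3: 1/[NOCl] = 0.8333 + 42 = 42.83
Step 4: [NOCl] = 1/42.83 = 0.02335 M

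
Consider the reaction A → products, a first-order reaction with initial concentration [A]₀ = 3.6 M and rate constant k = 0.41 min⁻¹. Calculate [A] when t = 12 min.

0.02628 M

Step 1: For a first-order reaction: [A] = [A]₀ × e^(-kt)
Step 2: [A] = 3.6 × e^(-0.41 × 12)
Step 3: [A] = 3.6 × e^(-4.92)
Step 4: [A] = 3.6 × 0.00729913 = 0.02628 M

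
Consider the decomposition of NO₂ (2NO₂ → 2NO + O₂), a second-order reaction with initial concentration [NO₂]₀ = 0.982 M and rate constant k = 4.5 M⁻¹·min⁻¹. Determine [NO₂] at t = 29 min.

0.007604 M

Step 1: For a second-order reaction: 1/[NO₂] = 1/[NO₂]₀ + kt
Step 2: 1/[NO₂] = 1/0.982 + 4.5 × 29
Step 3: 1/[NO₂] = 1.018 + 130.5 = 131.5
Step 4: [NO₂] = 1/131.5 = 0.007604 M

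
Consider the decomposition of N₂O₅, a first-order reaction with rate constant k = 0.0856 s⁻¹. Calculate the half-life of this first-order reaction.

8.098 s

Step 1: For a first-order reaction, t₁/₂ = ln(2)/k
Step 2: t₁/₂ = ln(2)/0.0856
Step 3: t₁/₂ = 0.6931/0.0856 = 8.098 s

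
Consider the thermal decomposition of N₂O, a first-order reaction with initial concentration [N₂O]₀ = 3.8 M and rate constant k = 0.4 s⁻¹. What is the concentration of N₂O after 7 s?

0.2311 M

Step 1: For a first-order reaction: [N₂O] = [N₂O]₀ × e^(-kt)
Step 2: [N₂O] = 3.8 × e^(-0.4 × 7)
Step 3: [N₂O] = 3.8 × e^(-2.8)
Step 4: [N₂O] = 3.8 × 0.0608101 = 0.2311 M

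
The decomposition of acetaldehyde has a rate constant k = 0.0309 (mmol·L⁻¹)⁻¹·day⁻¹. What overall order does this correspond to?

second order (2)

Step 1: The units of k for an nth-order reaction are (concentration)^(1-n)·(time)⁻¹.
Step 2: Here k has units (mmol·L⁻¹)⁻¹·day⁻¹, so the concentration exponent is -1.
Step 3: 1 - n = -1 ⇒ n = 2. The reaction is second order.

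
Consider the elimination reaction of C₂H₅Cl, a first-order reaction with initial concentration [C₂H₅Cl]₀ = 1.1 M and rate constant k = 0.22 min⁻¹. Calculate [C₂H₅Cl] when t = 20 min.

0.01351 M

Step 1: For a first-order reaction: [C₂H₅Cl] = [C₂H₅Cl]₀ × e^(-kt)
Step 2: [C₂H₅Cl] = 1.1 × e^(-0.22 × 20)
Step 3: [C₂H₅Cl] = 1.1 × e^(-4.4)
Step 4: [C₂H₅Cl] = 1.1 × 0.0122773 = 0.01351 M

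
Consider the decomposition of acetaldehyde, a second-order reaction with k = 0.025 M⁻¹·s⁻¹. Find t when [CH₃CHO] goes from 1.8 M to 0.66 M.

38.38 s

Step 1: For second-order: t = (1/[CH₃CHO] - 1/[CH₃CHO]₀)/k
Step 2: t = (1/0.66 - 1/1.8)/0.025
Step 3: t = (1.515 - 0.5556)/0.025
Step 4: t = 0.9596/0.025 = 38.38 s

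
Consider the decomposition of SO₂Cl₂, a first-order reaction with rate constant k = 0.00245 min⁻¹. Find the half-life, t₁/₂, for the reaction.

282.9 min

Step 1: For a first-order reaction, t₁/₂ = ln(2)/k
Step 2: t₁/₂ = ln(2)/0.00245
Step 3: t₁/₂ = 0.6931/0.00245 = 282.9 min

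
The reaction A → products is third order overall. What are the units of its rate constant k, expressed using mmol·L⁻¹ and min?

(mmol·L⁻¹)⁻²·min⁻¹

Step 1: For overall order n, rate = k × (concentration)^n.
Step 2: Rate has units mmol·L⁻¹·min⁻¹; concentration term has units (mmol·L⁻¹)^3.
Step 3: k = rate / (concentration)^n, so units of k = (mmol·L⁻¹)^(1-3)·min⁻¹ = (mmol·L⁻¹)⁻²·min⁻¹.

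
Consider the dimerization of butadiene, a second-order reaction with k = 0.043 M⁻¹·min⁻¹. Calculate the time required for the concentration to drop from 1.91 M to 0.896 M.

13.78 min

Step 1: For second-order: t = (1/[C₄H₆] - 1/[C₄H₆]₀)/k
Step 2: t = (1/0.896 - 1/1.91)/0.043
Step 3: t = (1.116 - 0.5236)/0.043
Step 4: t = 0.5925/0.043 = 13.78 min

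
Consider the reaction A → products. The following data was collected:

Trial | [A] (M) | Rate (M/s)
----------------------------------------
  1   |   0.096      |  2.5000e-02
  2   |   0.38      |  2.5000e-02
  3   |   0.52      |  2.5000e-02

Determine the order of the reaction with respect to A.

zeroth order (0)

Step 1: Compare trials - when concentration changes, rate stays constant.
Step 2: rate₂/rate₁ = 2.5000e-02/2.5000e-02 = 1
Step 3: [A]₂/[A]₁ = 0.38/0.096 = 3.958
Step 4: Since rate ratio ≈ (conc ratio)^0, the reaction is zeroth order.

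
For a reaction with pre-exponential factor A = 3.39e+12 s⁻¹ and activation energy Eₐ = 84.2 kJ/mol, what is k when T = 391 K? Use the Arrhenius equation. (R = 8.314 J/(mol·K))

1.91e+01 s⁻¹

Step 1: Use the Arrhenius equation: k = A × exp(-Eₐ/RT)
Step 2: Convert Eₐ to J/mol: 84.2 kJ/mol = 84200 J/mol
Step 3: Calculate the exponent: -Eₐ/(RT) = -84200/(8.314 × 391) = -25.90152
Step 4: k = 3.39e+12 × exp(-25.90152)
Step 5: k = 3.39e+12 × 5.63784e-12 = 1.9112e+01 s⁻¹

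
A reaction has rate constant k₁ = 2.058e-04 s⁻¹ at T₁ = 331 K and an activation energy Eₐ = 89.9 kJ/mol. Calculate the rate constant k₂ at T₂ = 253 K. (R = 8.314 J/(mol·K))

8.698e-09 s⁻¹

Step 1: Use the two-temperature Arrhenius form: ln(k₂/k₁) = -Eₐ/R × (1/T₂ - 1/T₁)
Step 2: Convert Eₐ to J/mol: 89.9 kJ/mol = 89900 J/mol
Step 3: 1/T₂ - 1/T₁ = 1/253 - 1/331 = 9.314211e-04 K⁻¹
Step 4: ln(k₂/k₁) = -89900/8.314 × 9.314211e-04 = -10.07154
Step 5: k₂ = k₁ × exp(-10.07154) = 2.058e-04 × 4.22655e-05 = 8.698e-09 s⁻¹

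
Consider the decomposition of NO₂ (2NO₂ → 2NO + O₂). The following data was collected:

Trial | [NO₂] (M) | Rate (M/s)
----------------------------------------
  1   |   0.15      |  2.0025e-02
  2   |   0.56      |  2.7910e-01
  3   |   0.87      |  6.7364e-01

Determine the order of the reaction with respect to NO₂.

second order (2)

Step 1: Compare trials to find order n where rate₂/rate₁ = ([NO₂]₂/[NO₂]₁)^n
Step 2: rate₂/rate₁ = 2.7910e-01/2.0025e-02 = 13.94
Step 3: [NO₂]₂/[NO₂]₁ = 0.56/0.15 = 3.733
Step 4: n = ln(13.94)/ln(3.733) = 2.00 ≈ 2
Step 5: The reaction is second order in NO₂.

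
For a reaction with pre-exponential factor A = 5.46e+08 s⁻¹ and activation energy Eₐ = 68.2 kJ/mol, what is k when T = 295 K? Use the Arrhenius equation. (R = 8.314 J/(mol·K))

4.58e-04 s⁻¹

Step 1: Use the Arrhenius equation: k = A × exp(-Eₐ/RT)
Step 2: Convert Eₐ to J/mol: 68.2 kJ/mol = 68200 J/mol
Step 3: Calculate the exponent: -Eₐ/(RT) = -68200/(8.314 × 295) = -27.80688
Step 4: k = 5.46e+08 × exp(-27.80688)
Step 5: k = 5.46e+08 × 8.38736e-13 = 4.5795e-04 s⁻¹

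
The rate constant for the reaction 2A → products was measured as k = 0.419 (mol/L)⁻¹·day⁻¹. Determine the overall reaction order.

second order (2)

Step 1: The units of k for an nth-order reaction are (concentration)^(1-n)·(time)⁻¹.
Step 2: Here k has units (mol/L)⁻¹·day⁻¹, so the concentration exponent is -1.
Step 3: 1 - n = -1 ⇒ n = 2. The reaction is second order.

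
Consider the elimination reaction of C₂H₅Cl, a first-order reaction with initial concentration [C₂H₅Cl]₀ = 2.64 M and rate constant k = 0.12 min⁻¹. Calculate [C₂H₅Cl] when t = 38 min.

0.02762 M

Step 1: For a first-order reaction: [C₂H₅Cl] = [C₂H₅Cl]₀ × e^(-kt)
Step 2: [C₂H₅Cl] = 2.64 × e^(-0.12 × 38)
Step 3: [C₂H₅Cl] = 2.64 × e^(-4.56)
Step 4: [C₂H₅Cl] = 2.64 × 0.0104621 = 0.02762 M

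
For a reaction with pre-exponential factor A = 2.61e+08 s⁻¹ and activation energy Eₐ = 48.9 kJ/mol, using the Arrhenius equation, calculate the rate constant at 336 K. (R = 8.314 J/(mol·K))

6.52e+00 s⁻¹

Step 1: Use the Arrhenius equation: k = A × exp(-Eₐ/RT)
Step 2: Convert Eₐ to J/mol: 48.9 kJ/mol = 48900 J/mol
Step 3: Calculate the exponent: -Eₐ/(RT) = -48900/(8.314 × 336) = -17.50490
Step 4: k = 2.61e+08 × exp(-17.50490)
Step 5: k = 2.61e+08 × 2.49873e-08 = 6.5217e+00 s⁻¹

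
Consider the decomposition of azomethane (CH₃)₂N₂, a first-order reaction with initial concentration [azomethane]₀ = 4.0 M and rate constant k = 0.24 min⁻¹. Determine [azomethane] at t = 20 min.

0.03292 M

Step 1: For a first-order reaction: [azomethane] = [azomethane]₀ × e^(-kt)
Step 2: [azomethane] = 4.0 × e^(-0.24 × 20)
Step 3: [azomethane] = 4.0 × e^(-4.8)
Step 4: [azomethane] = 4.0 × 0.00822975 = 0.03292 M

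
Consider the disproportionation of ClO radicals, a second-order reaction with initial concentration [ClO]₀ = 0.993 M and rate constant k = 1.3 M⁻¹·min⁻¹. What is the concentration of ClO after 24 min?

0.03105 M

Step 1: For a second-order reaction: 1/[ClO] = 1/[ClO]₀ + kt
Step 2: 1/[ClO] = 1/0.993 + 1.3 × 24
Step 3: 1/[ClO] = 1.007 + 31.2 = 32.21
Step 4: [ClO] = 1/32.21 = 0.03105 M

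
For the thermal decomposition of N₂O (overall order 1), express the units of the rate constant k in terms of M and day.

day⁻¹

Step 1: For overall order n, rate = k × (concentration)^n.
Step 2: Rate has units M·day⁻¹; concentration term has units M^1.
Step 3: k = rate / (concentration)^n, so units of k = M^(1-1)·day⁻¹ = day⁻¹.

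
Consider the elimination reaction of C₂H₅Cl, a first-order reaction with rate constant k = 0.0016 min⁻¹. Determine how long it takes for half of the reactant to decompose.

433.2 min

Step 1: For a first-order reaction, t₁/₂ = ln(2)/k
Step 2: t₁/₂ = ln(2)/0.0016
Step 3: t₁/₂ = 0.6931/0.0016 = 433.2 min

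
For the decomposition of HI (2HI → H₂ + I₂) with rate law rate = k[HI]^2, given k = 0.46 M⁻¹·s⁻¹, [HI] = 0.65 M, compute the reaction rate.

0.1944 M/s

Step 1: Identify the rate law: rate = k[HI]^2
Step 2: Substitute values: rate = 0.46 × (0.65)^2
Step 3: Calculate: rate = 0.46 × 0.4225 = 0.19435 M/s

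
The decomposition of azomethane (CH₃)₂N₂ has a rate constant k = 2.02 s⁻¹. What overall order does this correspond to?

first order (1)

Step 1: The units of k for an nth-order reaction are (concentration)^(1-n)·(time)⁻¹.
Step 2: Here k has units s⁻¹, so the concentration exponent is 0.
Step 3: 1 - n = 0 ⇒ n = 1. The reaction is first order.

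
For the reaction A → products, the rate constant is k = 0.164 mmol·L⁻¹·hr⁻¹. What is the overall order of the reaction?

zeroth order (0)

Step 1: The units of k for an nth-order reaction are (concentration)^(1-n)·(time)⁻¹.
Step 2: Here k has units mmol·L⁻¹·hr⁻¹, so the concentration exponent is 1.
Step 3: 1 - n = 1 ⇒ n = 0. The reaction is zeroth order.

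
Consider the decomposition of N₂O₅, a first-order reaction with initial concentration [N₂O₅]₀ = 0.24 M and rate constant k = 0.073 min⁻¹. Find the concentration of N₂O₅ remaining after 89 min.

0.0003619 M

Step 1: For a first-order reaction: [N₂O₅] = [N₂O₅]₀ × e^(-kt)
Step 2: [N₂O₅] = 0.24 × e^(-0.073 × 89)
Step 3: [N₂O₅] = 0.24 × e^(-6.497)
Step 4: [N₂O₅] = 0.24 × 0.00150796 = 0.0003619 M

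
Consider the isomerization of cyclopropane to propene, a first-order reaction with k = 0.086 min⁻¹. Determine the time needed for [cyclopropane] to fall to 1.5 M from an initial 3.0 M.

8.06 min

Step 1: For first-order: t = ln([cyclopropane]₀/[cyclopropane])/k
Step 2: t = ln(3.0/1.5)/0.086
Step 3: t = ln(2)/0.086
Step 4: t = 0.6931/0.086 = 8.06 min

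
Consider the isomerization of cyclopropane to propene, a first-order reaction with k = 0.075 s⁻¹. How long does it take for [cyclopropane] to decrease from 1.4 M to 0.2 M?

25.95 s

Step 1: For first-order: t = ln([cyclopropane]₀/[cyclopropane])/k
Step 2: t = ln(1.4/0.2)/0.075
Step 3: t = ln(7)/0.075
Step 4: t = 1.946/0.075 = 25.95 s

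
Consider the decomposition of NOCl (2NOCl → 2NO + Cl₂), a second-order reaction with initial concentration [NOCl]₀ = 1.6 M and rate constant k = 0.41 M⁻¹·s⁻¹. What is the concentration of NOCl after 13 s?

0.1679 M

Step 1: For a second-order reaction: 1/[NOCl] = 1/[NOCl]₀ + kt
Step 2: 1/[NOCl] = 1/1.6 + 0.41 × 13
Step 3: 1/[NOCl] = 0.625 + 5.33 = 5.955
Step 4: [NOCl] = 1/5.955 = 0.1679 M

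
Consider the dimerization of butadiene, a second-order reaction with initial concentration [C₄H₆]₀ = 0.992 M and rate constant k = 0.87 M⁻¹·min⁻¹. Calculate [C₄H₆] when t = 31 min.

0.03574 M

Step 1: For a second-order reaction: 1/[C₄H₆] = 1/[C₄H₆]₀ + kt
Step 2: 1/[C₄H₆] = 1/0.992 + 0.87 × 31
Step 3: 1/[C₄H₆] = 1.008 + 26.97 = 27.98
Step 4: [C₄H₆] = 1/27.98 = 0.03574 M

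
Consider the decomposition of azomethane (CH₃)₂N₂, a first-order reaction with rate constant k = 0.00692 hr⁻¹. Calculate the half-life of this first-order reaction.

100.2 hr

Step 1: For a first-order reaction, t₁/₂ = ln(2)/k
Step 2: t₁/₂ = ln(2)/0.00692
Step 3: t₁/₂ = 0.6931/0.00692 = 100.2 hr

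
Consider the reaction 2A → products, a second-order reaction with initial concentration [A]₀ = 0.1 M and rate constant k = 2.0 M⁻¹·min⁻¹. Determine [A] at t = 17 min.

0.02273 M

Step 1: For a second-order reaction: 1/[A] = 1/[A]₀ + kt
Step 2: 1/[A] = 1/0.1 + 2.0 × 17
Step 3: 1/[A] = 10 + 34 = 44
Step 4: [A] = 1/44 = 0.02273 M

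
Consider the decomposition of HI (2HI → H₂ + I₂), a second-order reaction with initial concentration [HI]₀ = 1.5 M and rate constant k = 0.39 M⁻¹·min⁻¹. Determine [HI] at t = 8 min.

0.2641 M

Step 1: For a second-order reaction: 1/[HI] = 1/[HI]₀ + kt
Step 2: 1/[HI] = 1/1.5 + 0.39 × 8
Step 3: 1/[HI] = 0.6667 + 3.12 = 3.787
Step 4: [HI] = 1/3.787 = 0.2641 M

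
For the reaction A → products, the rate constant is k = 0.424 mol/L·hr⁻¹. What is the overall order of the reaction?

zeroth order (0)

Step 1: The units of k for an nth-order reaction are (concentration)^(1-n)·(time)⁻¹.
Step 2: Here k has units mol/L·hr⁻¹, so the concentration exponent is 1.
Step 3: 1 - n = 1 ⇒ n = 0. The reaction is zeroth order.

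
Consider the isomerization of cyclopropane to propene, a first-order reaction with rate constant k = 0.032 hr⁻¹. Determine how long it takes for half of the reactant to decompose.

21.66 hr

Step 1: For a first-order reaction, t₁/₂ = ln(2)/k
Step 2: t₁/₂ = ln(2)/0.032
Step 3: t₁/₂ = 0.6931/0.032 = 21.66 hr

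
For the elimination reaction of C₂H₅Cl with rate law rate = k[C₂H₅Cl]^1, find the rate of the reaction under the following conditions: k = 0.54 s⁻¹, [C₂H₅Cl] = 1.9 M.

1.026 M/s

Step 1: Identify the rate law: rate = k[C₂H₅Cl]^1
Step 2: Substitute values: rate = 0.54 × (1.9)^1
Step 3: Calculate: rate = 0.54 × 1.9 = 1.026 M/s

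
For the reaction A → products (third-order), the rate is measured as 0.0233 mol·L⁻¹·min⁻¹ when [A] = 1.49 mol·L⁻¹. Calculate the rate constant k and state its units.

0.007044 (mol·L⁻¹)⁻²·min⁻¹

Step 1: rate = k[A]^3, so k = rate / [A]^3.
Step 2: k = 0.0233 / (1.49)^3 = 0.0233 / 3.308.
Step 3: k = 0.007044 (mol·L⁻¹)⁻²·min⁻¹.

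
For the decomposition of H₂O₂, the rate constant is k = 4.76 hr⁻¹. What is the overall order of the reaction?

first order (1)

Step 1: The units of k for an nth-order reaction are (concentration)^(1-n)·(time)⁻¹.
Step 2: Here k has units hr⁻¹, so the concentration exponent is 0.
Step 3: 1 - n = 0 ⇒ n = 1. The reaction is first order.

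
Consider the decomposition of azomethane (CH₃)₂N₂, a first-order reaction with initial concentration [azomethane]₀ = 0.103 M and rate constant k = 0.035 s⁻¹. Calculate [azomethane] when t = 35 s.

0.03026 M

Step 1: For a first-order reaction: [azomethane] = [azomethane]₀ × e^(-kt)
Step 2: [azomethane] = 0.103 × e^(-0.035 × 35)
Step 3: [azomethane] = 0.103 × e^(-1.225)
Step 4: [azomethane] = 0.103 × 0.293758 = 0.03026 M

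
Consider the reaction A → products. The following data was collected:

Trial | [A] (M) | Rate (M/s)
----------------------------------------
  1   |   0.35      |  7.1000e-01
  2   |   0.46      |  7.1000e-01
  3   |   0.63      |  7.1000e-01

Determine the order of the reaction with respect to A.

zeroth order (0)

Step 1: Compare trials - when concentration changes, rate stays constant.
Step 2: rate₂/rate₁ = 7.1000e-01/7.1000e-01 = 1
Step 3: [A]₂/[A]₁ = 0.46/0.35 = 1.314
Step 4: Since rate ratio ≈ (conc ratio)^0, the reaction is zeroth order.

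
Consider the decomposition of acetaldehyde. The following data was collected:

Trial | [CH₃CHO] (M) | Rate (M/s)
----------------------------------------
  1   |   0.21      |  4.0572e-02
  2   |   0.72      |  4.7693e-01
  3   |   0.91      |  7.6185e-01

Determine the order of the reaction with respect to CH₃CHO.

second order (2)

Step 1: Compare trials to find order n where rate₂/rate₁ = ([CH₃CHO]₂/[CH₃CHO]₁)^n
Step 2: rate₂/rate₁ = 4.7693e-01/4.0572e-02 = 11.76
Step 3: [CH₃CHO]₂/[CH₃CHO]₁ = 0.72/0.21 = 3.429
Step 4: n = ln(11.76)/ln(3.429) = 2.00 ≈ 2
Step 5: The reaction is second order in CH₃CHO.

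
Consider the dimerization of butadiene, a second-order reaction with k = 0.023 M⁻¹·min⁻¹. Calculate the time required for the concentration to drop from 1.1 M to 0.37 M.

77.98 min

Step 1: For second-order: t = (1/[C₄H₆] - 1/[C₄H₆]₀)/k
Step 2: t = (1/0.37 - 1/1.1)/0.023
Step 3: t = (2.703 - 0.9091)/0.023
Step 4: t = 1.794/0.023 = 77.98 min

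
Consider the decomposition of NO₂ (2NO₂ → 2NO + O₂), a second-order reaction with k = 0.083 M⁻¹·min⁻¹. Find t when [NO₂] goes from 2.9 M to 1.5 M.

3.878 min

Step 1: For second-order: t = (1/[NO₂] - 1/[NO₂]₀)/k
Step 2: t = (1/1.5 - 1/2.9)/0.083
Step 3: t = (0.6667 - 0.3448)/0.083
Step 4: t = 0.3218/0.083 = 3.878 min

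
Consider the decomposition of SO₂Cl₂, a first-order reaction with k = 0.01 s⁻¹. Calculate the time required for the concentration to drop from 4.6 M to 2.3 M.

69.31 s

Step 1: For first-order: t = ln([SO₂Cl₂]₀/[SO₂Cl₂])/k
Step 2: t = ln(4.6/2.3)/0.01
Step 3: t = ln(2)/0.01
Step 4: t = 0.6931/0.01 = 69.31 s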